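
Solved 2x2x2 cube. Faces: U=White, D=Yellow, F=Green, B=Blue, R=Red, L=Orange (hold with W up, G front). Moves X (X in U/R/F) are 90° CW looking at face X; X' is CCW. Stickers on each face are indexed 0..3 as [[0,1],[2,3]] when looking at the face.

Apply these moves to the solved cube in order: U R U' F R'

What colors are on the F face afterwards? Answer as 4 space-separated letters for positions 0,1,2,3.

After move 1 (U): U=WWWW F=RRGG R=BBRR B=OOBB L=GGOO
After move 2 (R): R=RBRB U=WRWG F=RYGY D=YBYO B=WOWB
After move 3 (U'): U=RGWW F=GGGY R=RYRB B=RBWB L=WOOO
After move 4 (F): F=GGYG U=RGOO R=WYWB D=RRYO L=WYOB
After move 5 (R'): R=YBWW U=RWOR F=GGYO D=RGYG B=OBRB
Query: F face = GGYO

Answer: G G Y O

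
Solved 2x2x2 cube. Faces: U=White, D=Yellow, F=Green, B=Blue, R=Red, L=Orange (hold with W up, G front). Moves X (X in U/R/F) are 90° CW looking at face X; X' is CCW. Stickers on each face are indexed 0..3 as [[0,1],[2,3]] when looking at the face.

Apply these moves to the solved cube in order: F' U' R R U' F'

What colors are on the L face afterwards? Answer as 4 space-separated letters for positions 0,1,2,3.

After move 1 (F'): F=GGGG U=WWRR R=YRYR D=OOYY L=OWOW
After move 2 (U'): U=WRWR F=OWGG R=GGYR B=YRBB L=BBOW
After move 3 (R): R=YGRG U=WWWG F=OOGY D=OBYY B=RRRB
After move 4 (R): R=RYGG U=WOWY F=OBGY D=ORYR B=GRWB
After move 5 (U'): U=OYWW F=BBGY R=OBGG B=RYWB L=GROW
After move 6 (F'): F=BYBG U=OYOG R=RBOG D=RWYR L=GWOW
Query: L face = GWOW

Answer: G W O W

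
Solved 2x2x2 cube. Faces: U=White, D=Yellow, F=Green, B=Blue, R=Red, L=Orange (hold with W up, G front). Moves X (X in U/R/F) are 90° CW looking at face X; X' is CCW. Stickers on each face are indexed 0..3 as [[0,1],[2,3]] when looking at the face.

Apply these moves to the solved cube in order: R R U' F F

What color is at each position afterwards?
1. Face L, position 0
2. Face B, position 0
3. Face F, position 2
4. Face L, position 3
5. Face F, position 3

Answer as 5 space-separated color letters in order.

After move 1 (R): R=RRRR U=WGWG F=GYGY D=YBYB B=WBWB
After move 2 (R): R=RRRR U=WYWY F=GBGB D=YWYW B=GBGB
After move 3 (U'): U=YYWW F=OOGB R=GBRR B=RRGB L=GBOO
After move 4 (F): F=GOBO U=YYOB R=WBWR D=RGYW L=GYOW
After move 5 (F): F=BGOO U=YYWY R=OBBR D=WWYW L=GROG
Query 1: L[0] = G
Query 2: B[0] = R
Query 3: F[2] = O
Query 4: L[3] = G
Query 5: F[3] = O

Answer: G R O G O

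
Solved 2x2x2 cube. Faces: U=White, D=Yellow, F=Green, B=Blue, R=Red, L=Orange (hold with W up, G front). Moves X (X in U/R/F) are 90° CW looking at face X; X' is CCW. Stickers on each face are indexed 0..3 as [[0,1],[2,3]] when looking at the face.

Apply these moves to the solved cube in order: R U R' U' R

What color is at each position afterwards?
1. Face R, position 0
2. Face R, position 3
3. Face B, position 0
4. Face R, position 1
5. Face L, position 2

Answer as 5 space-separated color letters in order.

After move 1 (R): R=RRRR U=WGWG F=GYGY D=YBYB B=WBWB
After move 2 (U): U=WWGG F=RRGY R=WBRR B=OOWB L=GYOO
After move 3 (R'): R=BRWR U=WWGO F=RWGG D=YRYY B=BOBB
After move 4 (U'): U=WOWG F=GYGG R=RWWR B=BRBB L=BOOO
After move 5 (R): R=WRRW U=WYWG F=GRGY D=YBYB B=GROB
Query 1: R[0] = W
Query 2: R[3] = W
Query 3: B[0] = G
Query 4: R[1] = R
Query 5: L[2] = O

Answer: W W G R O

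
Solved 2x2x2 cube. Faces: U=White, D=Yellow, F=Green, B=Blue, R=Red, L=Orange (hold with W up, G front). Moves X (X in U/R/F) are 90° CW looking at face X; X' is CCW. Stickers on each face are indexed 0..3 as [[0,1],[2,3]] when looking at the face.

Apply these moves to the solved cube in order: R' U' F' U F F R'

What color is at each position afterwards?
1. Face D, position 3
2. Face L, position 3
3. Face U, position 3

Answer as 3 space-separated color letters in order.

Answer: G R Y

Derivation:
After move 1 (R'): R=RRRR U=WBWB F=GWGW D=YGYG B=YBYB
After move 2 (U'): U=BBWW F=OOGW R=GWRR B=RRYB L=YBOO
After move 3 (F'): F=OWOG U=BBGR R=GWYR D=BOYG L=YWOW
After move 4 (U): U=GBRB F=GWOG R=RRYR B=YWYB L=OWOW
After move 5 (F): F=OGGW U=GBWW R=RRBR D=YRYG L=OBOO
After move 6 (F): F=GOWG U=GBOB R=WRWR D=BRYG L=OYOR
After move 7 (R'): R=RRWW U=GYOY F=GBWB D=BOYG B=GWRB
Query 1: D[3] = G
Query 2: L[3] = R
Query 3: U[3] = Y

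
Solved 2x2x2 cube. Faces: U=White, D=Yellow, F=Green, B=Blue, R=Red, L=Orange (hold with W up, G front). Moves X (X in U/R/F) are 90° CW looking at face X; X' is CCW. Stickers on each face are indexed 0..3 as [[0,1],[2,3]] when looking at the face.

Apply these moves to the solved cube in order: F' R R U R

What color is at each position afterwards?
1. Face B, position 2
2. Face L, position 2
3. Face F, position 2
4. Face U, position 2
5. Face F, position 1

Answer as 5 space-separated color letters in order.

Answer: W O G Y W

Derivation:
After move 1 (F'): F=GGGG U=WWRR R=YRYR D=OOYY L=OWOW
After move 2 (R): R=YYRR U=WGRG F=GOGY D=OBYB B=RBWB
After move 3 (R): R=RYRY U=WORY F=GBGB D=OWYR B=GBGB
After move 4 (U): U=RWYO F=RYGB R=GBRY B=OWGB L=GBOW
After move 5 (R): R=RGYB U=RYYB F=RWGR D=OGYO B=OWWB
Query 1: B[2] = W
Query 2: L[2] = O
Query 3: F[2] = G
Query 4: U[2] = Y
Query 5: F[1] = W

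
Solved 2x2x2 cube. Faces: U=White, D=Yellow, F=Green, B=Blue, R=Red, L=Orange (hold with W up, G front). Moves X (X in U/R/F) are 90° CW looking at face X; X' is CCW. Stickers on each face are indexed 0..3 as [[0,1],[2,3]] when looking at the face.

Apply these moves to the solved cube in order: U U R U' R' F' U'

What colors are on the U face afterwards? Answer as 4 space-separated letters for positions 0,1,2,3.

After move 1 (U): U=WWWW F=RRGG R=BBRR B=OOBB L=GGOO
After move 2 (U): U=WWWW F=BBGG R=OORR B=GGBB L=RROO
After move 3 (R): R=RORO U=WBWG F=BYGY D=YBYG B=WGWB
After move 4 (U'): U=BGWW F=RRGY R=BYRO B=ROWB L=WGOO
After move 5 (R'): R=YOBR U=BWWR F=RGGW D=YRYY B=GOBB
After move 6 (F'): F=GWRG U=BWYB R=ROYR D=GOYY L=WROW
After move 7 (U'): U=WBBY F=WRRG R=GWYR B=ROBB L=GOOW
Query: U face = WBBY

Answer: W B B Y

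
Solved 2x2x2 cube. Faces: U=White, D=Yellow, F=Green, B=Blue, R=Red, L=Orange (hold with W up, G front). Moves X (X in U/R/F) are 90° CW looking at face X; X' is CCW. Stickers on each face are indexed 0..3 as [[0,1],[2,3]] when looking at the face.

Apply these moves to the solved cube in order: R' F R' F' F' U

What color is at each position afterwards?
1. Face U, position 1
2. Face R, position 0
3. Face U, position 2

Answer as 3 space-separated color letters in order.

After move 1 (R'): R=RRRR U=WBWB F=GWGW D=YGYG B=YBYB
After move 2 (F): F=GGWW U=WBOO R=WRBR D=RRYG L=OYOG
After move 3 (R'): R=RRWB U=WYOY F=GBWO D=RGYW B=GBRB
After move 4 (F'): F=BOGW U=WYRW R=GRRB D=YGYW L=OYOO
After move 5 (F'): F=OWBG U=WYGR R=GRYB D=YOYW L=OWOR
After move 6 (U): U=GWRY F=GRBG R=GBYB B=OWRB L=OWOR
Query 1: U[1] = W
Query 2: R[0] = G
Query 3: U[2] = R

Answer: W G R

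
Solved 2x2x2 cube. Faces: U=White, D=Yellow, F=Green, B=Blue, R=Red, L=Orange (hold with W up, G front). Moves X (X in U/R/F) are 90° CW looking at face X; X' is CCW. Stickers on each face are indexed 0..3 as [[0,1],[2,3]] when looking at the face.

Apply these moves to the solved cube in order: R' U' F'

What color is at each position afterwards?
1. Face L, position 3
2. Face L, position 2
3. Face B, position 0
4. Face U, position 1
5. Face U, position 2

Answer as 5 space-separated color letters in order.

After move 1 (R'): R=RRRR U=WBWB F=GWGW D=YGYG B=YBYB
After move 2 (U'): U=BBWW F=OOGW R=GWRR B=RRYB L=YBOO
After move 3 (F'): F=OWOG U=BBGR R=GWYR D=BOYG L=YWOW
Query 1: L[3] = W
Query 2: L[2] = O
Query 3: B[0] = R
Query 4: U[1] = B
Query 5: U[2] = G

Answer: W O R B G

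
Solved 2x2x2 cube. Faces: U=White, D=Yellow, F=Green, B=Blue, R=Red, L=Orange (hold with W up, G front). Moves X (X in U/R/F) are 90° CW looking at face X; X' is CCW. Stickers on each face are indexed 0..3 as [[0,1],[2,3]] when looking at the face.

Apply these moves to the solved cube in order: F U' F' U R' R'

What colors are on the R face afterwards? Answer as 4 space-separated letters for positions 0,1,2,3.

Answer: R R R W

Derivation:
After move 1 (F): F=GGGG U=WWOO R=WRWR D=RRYY L=OYOY
After move 2 (U'): U=WOWO F=OYGG R=GGWR B=WRBB L=BBOY
After move 3 (F'): F=YGOG U=WOGW R=RGRR D=BYYY L=BOOW
After move 4 (U): U=GWWO F=RGOG R=WRRR B=BOBB L=YGOW
After move 5 (R'): R=RRWR U=GBWB F=RWOO D=BGYG B=YOYB
After move 6 (R'): R=RRRW U=GYWY F=RBOB D=BWYO B=GOGB
Query: R face = RRRW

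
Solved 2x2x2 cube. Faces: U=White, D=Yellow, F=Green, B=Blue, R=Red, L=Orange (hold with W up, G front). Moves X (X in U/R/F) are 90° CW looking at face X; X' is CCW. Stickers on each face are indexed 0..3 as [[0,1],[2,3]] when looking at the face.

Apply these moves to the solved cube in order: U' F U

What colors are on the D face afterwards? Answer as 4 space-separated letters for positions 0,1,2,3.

Answer: R G Y Y

Derivation:
After move 1 (U'): U=WWWW F=OOGG R=GGRR B=RRBB L=BBOO
After move 2 (F): F=GOGO U=WWOB R=WGWR D=RGYY L=BYOY
After move 3 (U): U=OWBW F=WGGO R=RRWR B=BYBB L=GOOY
Query: D face = RGYY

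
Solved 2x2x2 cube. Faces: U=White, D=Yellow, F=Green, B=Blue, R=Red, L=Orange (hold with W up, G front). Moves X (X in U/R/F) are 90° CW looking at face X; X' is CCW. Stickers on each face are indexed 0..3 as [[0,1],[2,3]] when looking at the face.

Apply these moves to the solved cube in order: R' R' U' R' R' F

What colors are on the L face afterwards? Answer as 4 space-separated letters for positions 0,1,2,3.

After move 1 (R'): R=RRRR U=WBWB F=GWGW D=YGYG B=YBYB
After move 2 (R'): R=RRRR U=WYWY F=GBGB D=YWYW B=GBGB
After move 3 (U'): U=YYWW F=OOGB R=GBRR B=RRGB L=GBOO
After move 4 (R'): R=BRGR U=YGWR F=OYGW D=YOYB B=WRWB
After move 5 (R'): R=RRBG U=YWWW F=OGGR D=YYYW B=BROB
After move 6 (F): F=GORG U=YWOB R=WRWG D=BRYW L=GYOY
Query: L face = GYOY

Answer: G Y O Y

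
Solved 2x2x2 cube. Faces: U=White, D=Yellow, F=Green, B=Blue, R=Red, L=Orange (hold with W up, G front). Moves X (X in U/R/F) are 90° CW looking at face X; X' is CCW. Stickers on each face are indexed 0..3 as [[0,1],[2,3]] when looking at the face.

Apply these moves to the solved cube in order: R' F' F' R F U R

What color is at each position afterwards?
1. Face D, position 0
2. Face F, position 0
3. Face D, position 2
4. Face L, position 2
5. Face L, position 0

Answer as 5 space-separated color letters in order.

Answer: R G Y O W

Derivation:
After move 1 (R'): R=RRRR U=WBWB F=GWGW D=YGYG B=YBYB
After move 2 (F'): F=WWGG U=WBRR R=GRYR D=OOYG L=OBOW
After move 3 (F'): F=WGWG U=WBGY R=OROR D=BWYG L=OROR
After move 4 (R): R=OORR U=WGGG F=WWWG D=BYYY B=YBBB
After move 5 (F): F=WWGW U=WGRR R=GOGR D=ROYY L=OBOY
After move 6 (U): U=RWRG F=GOGW R=YBGR B=OBBB L=WWOY
After move 7 (R): R=GYRB U=RORW F=GOGY D=RBYO B=GBWB
Query 1: D[0] = R
Query 2: F[0] = G
Query 3: D[2] = Y
Query 4: L[2] = O
Query 5: L[0] = W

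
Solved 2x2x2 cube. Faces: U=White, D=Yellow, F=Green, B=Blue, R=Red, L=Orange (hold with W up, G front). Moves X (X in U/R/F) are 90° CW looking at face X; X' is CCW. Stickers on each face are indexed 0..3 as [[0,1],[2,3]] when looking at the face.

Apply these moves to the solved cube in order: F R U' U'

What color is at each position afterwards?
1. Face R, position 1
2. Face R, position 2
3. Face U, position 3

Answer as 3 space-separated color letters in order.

After move 1 (F): F=GGGG U=WWOO R=WRWR D=RRYY L=OYOY
After move 2 (R): R=WWRR U=WGOG F=GRGY D=RBYB B=OBWB
After move 3 (U'): U=GGWO F=OYGY R=GRRR B=WWWB L=OBOY
After move 4 (U'): U=GOGW F=OBGY R=OYRR B=GRWB L=WWOY
Query 1: R[1] = Y
Query 2: R[2] = R
Query 3: U[3] = W

Answer: Y R W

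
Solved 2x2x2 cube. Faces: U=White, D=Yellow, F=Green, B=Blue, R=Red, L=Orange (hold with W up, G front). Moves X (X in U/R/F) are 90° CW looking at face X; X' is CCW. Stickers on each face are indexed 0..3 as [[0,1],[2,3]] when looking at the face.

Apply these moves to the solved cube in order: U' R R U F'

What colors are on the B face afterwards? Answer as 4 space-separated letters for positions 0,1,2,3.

Answer: B B O B

Derivation:
After move 1 (U'): U=WWWW F=OOGG R=GGRR B=RRBB L=BBOO
After move 2 (R): R=RGRG U=WOWG F=OYGY D=YBYR B=WRWB
After move 3 (R): R=RRGG U=WYWY F=OBGR D=YWYW B=GROB
After move 4 (U): U=WWYY F=RRGR R=GRGG B=BBOB L=OBOO
After move 5 (F'): F=RRRG U=WWGG R=WRYG D=BOYW L=OYOY
Query: B face = BBOB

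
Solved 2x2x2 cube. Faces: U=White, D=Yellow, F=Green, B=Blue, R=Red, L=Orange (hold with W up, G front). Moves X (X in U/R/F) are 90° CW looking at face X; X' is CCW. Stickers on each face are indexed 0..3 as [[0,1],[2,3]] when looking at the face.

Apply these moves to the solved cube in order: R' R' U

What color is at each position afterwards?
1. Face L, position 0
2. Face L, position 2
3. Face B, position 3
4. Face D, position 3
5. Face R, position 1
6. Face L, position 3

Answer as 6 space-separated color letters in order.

After move 1 (R'): R=RRRR U=WBWB F=GWGW D=YGYG B=YBYB
After move 2 (R'): R=RRRR U=WYWY F=GBGB D=YWYW B=GBGB
After move 3 (U): U=WWYY F=RRGB R=GBRR B=OOGB L=GBOO
Query 1: L[0] = G
Query 2: L[2] = O
Query 3: B[3] = B
Query 4: D[3] = W
Query 5: R[1] = B
Query 6: L[3] = O

Answer: G O B W B O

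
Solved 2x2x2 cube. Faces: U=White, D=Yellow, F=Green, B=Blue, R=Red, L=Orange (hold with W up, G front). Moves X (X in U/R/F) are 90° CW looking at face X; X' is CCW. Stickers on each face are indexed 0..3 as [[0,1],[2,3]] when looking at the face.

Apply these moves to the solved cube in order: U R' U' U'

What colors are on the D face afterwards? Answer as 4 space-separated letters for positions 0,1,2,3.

After move 1 (U): U=WWWW F=RRGG R=BBRR B=OOBB L=GGOO
After move 2 (R'): R=BRBR U=WBWO F=RWGW D=YRYG B=YOYB
After move 3 (U'): U=BOWW F=GGGW R=RWBR B=BRYB L=YOOO
After move 4 (U'): U=OWBW F=YOGW R=GGBR B=RWYB L=BROO
Query: D face = YRYG

Answer: Y R Y G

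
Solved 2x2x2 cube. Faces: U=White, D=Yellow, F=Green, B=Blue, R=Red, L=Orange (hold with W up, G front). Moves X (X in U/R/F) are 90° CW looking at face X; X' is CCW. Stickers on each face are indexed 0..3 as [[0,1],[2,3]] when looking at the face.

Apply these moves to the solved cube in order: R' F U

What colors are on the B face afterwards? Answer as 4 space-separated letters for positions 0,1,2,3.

Answer: O Y Y B

Derivation:
After move 1 (R'): R=RRRR U=WBWB F=GWGW D=YGYG B=YBYB
After move 2 (F): F=GGWW U=WBOO R=WRBR D=RRYG L=OYOG
After move 3 (U): U=OWOB F=WRWW R=YBBR B=OYYB L=GGOG
Query: B face = OYYB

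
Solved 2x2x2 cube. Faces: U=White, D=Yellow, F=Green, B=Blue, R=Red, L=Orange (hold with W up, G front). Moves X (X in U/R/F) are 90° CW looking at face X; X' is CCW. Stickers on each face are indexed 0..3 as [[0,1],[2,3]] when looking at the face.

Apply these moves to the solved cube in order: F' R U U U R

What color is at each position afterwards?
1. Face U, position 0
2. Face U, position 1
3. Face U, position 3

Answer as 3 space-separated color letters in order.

Answer: G W Y

Derivation:
After move 1 (F'): F=GGGG U=WWRR R=YRYR D=OOYY L=OWOW
After move 2 (R): R=YYRR U=WGRG F=GOGY D=OBYB B=RBWB
After move 3 (U): U=RWGG F=YYGY R=RBRR B=OWWB L=GOOW
After move 4 (U): U=GRGW F=RBGY R=OWRR B=GOWB L=YYOW
After move 5 (U): U=GGWR F=OWGY R=GORR B=YYWB L=RBOW
After move 6 (R): R=RGRO U=GWWY F=OBGB D=OWYY B=RYGB
Query 1: U[0] = G
Query 2: U[1] = W
Query 3: U[3] = Y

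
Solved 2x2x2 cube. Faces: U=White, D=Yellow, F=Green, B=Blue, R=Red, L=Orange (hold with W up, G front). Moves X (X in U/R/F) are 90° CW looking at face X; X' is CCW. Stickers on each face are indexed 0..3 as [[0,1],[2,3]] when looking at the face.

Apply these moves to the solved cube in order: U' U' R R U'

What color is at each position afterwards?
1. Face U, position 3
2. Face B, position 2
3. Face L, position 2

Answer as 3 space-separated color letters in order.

Answer: W B O

Derivation:
After move 1 (U'): U=WWWW F=OOGG R=GGRR B=RRBB L=BBOO
After move 2 (U'): U=WWWW F=BBGG R=OORR B=GGBB L=RROO
After move 3 (R): R=RORO U=WBWG F=BYGY D=YBYG B=WGWB
After move 4 (R): R=RROO U=WYWY F=BBGG D=YWYW B=GGBB
After move 5 (U'): U=YYWW F=RRGG R=BBOO B=RRBB L=GGOO
Query 1: U[3] = W
Query 2: B[2] = B
Query 3: L[2] = O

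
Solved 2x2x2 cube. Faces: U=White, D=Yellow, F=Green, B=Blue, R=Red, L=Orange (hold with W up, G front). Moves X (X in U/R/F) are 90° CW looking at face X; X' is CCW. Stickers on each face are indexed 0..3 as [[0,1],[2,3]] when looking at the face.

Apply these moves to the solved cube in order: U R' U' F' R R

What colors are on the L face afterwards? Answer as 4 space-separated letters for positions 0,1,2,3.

After move 1 (U): U=WWWW F=RRGG R=BBRR B=OOBB L=GGOO
After move 2 (R'): R=BRBR U=WBWO F=RWGW D=YRYG B=YOYB
After move 3 (U'): U=BOWW F=GGGW R=RWBR B=BRYB L=YOOO
After move 4 (F'): F=GWGG U=BORB R=RWYR D=OOYG L=YWOW
After move 5 (R): R=YRRW U=BWRG F=GOGG D=OYYB B=BROB
After move 6 (R): R=RYWR U=BORG F=GYGB D=OOYB B=GRWB
Query: L face = YWOW

Answer: Y W O W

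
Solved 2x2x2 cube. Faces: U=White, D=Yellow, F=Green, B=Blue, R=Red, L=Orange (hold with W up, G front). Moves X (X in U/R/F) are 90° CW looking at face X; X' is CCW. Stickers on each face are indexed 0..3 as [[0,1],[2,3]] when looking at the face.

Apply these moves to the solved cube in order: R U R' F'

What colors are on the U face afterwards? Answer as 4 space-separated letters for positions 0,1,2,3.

Answer: W W B W

Derivation:
After move 1 (R): R=RRRR U=WGWG F=GYGY D=YBYB B=WBWB
After move 2 (U): U=WWGG F=RRGY R=WBRR B=OOWB L=GYOO
After move 3 (R'): R=BRWR U=WWGO F=RWGG D=YRYY B=BOBB
After move 4 (F'): F=WGRG U=WWBW R=RRYR D=YOYY L=GOOG
Query: U face = WWBW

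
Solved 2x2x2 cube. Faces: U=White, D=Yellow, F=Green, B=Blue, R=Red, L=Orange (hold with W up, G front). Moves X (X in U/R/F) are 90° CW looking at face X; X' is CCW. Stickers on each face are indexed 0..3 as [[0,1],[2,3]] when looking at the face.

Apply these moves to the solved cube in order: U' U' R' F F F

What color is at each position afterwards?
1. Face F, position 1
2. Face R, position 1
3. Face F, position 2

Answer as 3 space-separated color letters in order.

After move 1 (U'): U=WWWW F=OOGG R=GGRR B=RRBB L=BBOO
After move 2 (U'): U=WWWW F=BBGG R=OORR B=GGBB L=RROO
After move 3 (R'): R=OROR U=WBWG F=BWGW D=YBYG B=YGYB
After move 4 (F): F=GBWW U=WBOR R=WRGR D=OOYG L=RYOB
After move 5 (F): F=WGWB U=WBBY R=ORRR D=GWYG L=ROOO
After move 6 (F): F=WWBG U=WBOO R=BRYR D=ROYG L=RGOW
Query 1: F[1] = W
Query 2: R[1] = R
Query 3: F[2] = B

Answer: W R B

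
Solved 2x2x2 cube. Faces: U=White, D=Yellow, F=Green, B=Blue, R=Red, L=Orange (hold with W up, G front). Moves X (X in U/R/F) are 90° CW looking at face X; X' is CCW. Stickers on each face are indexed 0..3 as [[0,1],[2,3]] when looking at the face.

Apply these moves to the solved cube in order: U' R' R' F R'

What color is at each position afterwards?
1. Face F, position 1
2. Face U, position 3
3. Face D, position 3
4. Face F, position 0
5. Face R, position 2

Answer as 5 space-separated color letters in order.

Answer: Y G B G W

Derivation:
After move 1 (U'): U=WWWW F=OOGG R=GGRR B=RRBB L=BBOO
After move 2 (R'): R=GRGR U=WBWR F=OWGW D=YOYG B=YRYB
After move 3 (R'): R=RRGG U=WYWY F=OBGR D=YWYW B=GROB
After move 4 (F): F=GORB U=WYOB R=WRYG D=GRYW L=BYOW
After move 5 (R'): R=RGWY U=WOOG F=GYRB D=GOYB B=WRRB
Query 1: F[1] = Y
Query 2: U[3] = G
Query 3: D[3] = B
Query 4: F[0] = G
Query 5: R[2] = W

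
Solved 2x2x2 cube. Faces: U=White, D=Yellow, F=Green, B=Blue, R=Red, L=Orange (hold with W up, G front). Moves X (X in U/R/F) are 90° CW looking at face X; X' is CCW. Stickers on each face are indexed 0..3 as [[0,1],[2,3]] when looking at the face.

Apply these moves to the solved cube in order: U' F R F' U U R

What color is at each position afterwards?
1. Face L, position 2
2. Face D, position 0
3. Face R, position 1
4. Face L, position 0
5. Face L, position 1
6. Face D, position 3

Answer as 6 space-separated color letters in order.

After move 1 (U'): U=WWWW F=OOGG R=GGRR B=RRBB L=BBOO
After move 2 (F): F=GOGO U=WWOB R=WGWR D=RGYY L=BYOY
After move 3 (R): R=WWRG U=WOOO F=GGGY D=RBYR B=BRWB
After move 4 (F'): F=GYGG U=WOWR R=BWRG D=YYYR L=BOOO
After move 5 (U): U=WWRO F=BWGG R=BRRG B=BOWB L=GYOO
After move 6 (U): U=RWOW F=BRGG R=BORG B=GYWB L=BWOO
After move 7 (R): R=RBGO U=RROG F=BYGR D=YWYG B=WYWB
Query 1: L[2] = O
Query 2: D[0] = Y
Query 3: R[1] = B
Query 4: L[0] = B
Query 5: L[1] = W
Query 6: D[3] = G

Answer: O Y B B W G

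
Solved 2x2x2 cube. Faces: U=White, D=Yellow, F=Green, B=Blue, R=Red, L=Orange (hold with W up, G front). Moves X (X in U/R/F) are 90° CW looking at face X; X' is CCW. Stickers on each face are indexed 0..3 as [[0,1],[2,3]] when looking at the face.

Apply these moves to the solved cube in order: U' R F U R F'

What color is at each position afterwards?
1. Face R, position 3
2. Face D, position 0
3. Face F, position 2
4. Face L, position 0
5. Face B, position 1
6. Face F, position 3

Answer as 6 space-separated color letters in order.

After move 1 (U'): U=WWWW F=OOGG R=GGRR B=RRBB L=BBOO
After move 2 (R): R=RGRG U=WOWG F=OYGY D=YBYR B=WRWB
After move 3 (F): F=GOYY U=WOOB R=WGGG D=RRYR L=BYOB
After move 4 (U): U=OWBO F=WGYY R=WRGG B=BYWB L=GOOB
After move 5 (R): R=GWGR U=OGBY F=WRYR D=RWYB B=OYWB
After move 6 (F'): F=RRWY U=OGGG R=WWRR D=OBYB L=GYOB
Query 1: R[3] = R
Query 2: D[0] = O
Query 3: F[2] = W
Query 4: L[0] = G
Query 5: B[1] = Y
Query 6: F[3] = Y

Answer: R O W G Y Y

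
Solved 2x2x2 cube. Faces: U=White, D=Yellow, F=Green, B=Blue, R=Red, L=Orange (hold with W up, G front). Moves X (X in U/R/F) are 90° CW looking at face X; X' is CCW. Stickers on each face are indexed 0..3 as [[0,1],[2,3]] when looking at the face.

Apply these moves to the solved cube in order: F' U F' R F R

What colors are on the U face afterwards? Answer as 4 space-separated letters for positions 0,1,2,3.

After move 1 (F'): F=GGGG U=WWRR R=YRYR D=OOYY L=OWOW
After move 2 (U): U=RWRW F=YRGG R=BBYR B=OWBB L=GGOW
After move 3 (F'): F=RGYG U=RWBY R=OBOR D=GWYY L=GWOR
After move 4 (R): R=OORB U=RGBG F=RWYY D=GBYO B=YWWB
After move 5 (F): F=YRYW U=RGRW R=BOGB D=ROYO L=GGOB
After move 6 (R): R=GBBO U=RRRW F=YOYO D=RWYY B=WWGB
Query: U face = RRRW

Answer: R R R W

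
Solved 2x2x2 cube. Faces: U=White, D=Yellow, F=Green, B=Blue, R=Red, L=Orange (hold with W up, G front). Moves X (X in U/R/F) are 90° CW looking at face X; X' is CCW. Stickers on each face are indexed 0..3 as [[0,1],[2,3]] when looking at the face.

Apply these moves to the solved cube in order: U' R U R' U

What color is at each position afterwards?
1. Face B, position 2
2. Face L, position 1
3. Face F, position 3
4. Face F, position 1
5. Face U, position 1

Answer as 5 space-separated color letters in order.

After move 1 (U'): U=WWWW F=OOGG R=GGRR B=RRBB L=BBOO
After move 2 (R): R=RGRG U=WOWG F=OYGY D=YBYR B=WRWB
After move 3 (U): U=WWGO F=RGGY R=WRRG B=BBWB L=OYOO
After move 4 (R'): R=RGWR U=WWGB F=RWGO D=YGYY B=RBBB
After move 5 (U): U=GWBW F=RGGO R=RBWR B=OYBB L=RWOO
Query 1: B[2] = B
Query 2: L[1] = W
Query 3: F[3] = O
Query 4: F[1] = G
Query 5: U[1] = W

Answer: B W O G W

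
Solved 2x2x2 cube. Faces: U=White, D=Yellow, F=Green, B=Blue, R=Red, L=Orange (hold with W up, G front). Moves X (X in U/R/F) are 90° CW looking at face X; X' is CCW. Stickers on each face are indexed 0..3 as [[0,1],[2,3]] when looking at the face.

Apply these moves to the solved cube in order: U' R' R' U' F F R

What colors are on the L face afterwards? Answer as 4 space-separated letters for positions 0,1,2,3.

Answer: G G O O

Derivation:
After move 1 (U'): U=WWWW F=OOGG R=GGRR B=RRBB L=BBOO
After move 2 (R'): R=GRGR U=WBWR F=OWGW D=YOYG B=YRYB
After move 3 (R'): R=RRGG U=WYWY F=OBGR D=YWYW B=GROB
After move 4 (U'): U=YYWW F=BBGR R=OBGG B=RROB L=GROO
After move 5 (F): F=GBRB U=YYOR R=WBWG D=GOYW L=GYOW
After move 6 (F): F=RGBB U=YYWY R=OBRG D=WWYW L=GGOO
After move 7 (R): R=ROGB U=YGWB F=RWBW D=WOYR B=YRYB
Query: L face = GGOO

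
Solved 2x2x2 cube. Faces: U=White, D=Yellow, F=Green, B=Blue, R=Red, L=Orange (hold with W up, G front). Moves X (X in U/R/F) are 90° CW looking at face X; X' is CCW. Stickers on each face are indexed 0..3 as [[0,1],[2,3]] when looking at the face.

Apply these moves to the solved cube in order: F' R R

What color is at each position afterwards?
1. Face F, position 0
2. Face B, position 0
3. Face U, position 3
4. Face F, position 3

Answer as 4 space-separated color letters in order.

After move 1 (F'): F=GGGG U=WWRR R=YRYR D=OOYY L=OWOW
After move 2 (R): R=YYRR U=WGRG F=GOGY D=OBYB B=RBWB
After move 3 (R): R=RYRY U=WORY F=GBGB D=OWYR B=GBGB
Query 1: F[0] = G
Query 2: B[0] = G
Query 3: U[3] = Y
Query 4: F[3] = B

Answer: G G Y B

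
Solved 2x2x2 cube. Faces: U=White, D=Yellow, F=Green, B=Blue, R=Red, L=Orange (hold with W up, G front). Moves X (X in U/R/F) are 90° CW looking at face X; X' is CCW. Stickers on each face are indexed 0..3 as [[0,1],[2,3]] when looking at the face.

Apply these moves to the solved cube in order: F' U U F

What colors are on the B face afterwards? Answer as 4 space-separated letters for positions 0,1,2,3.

After move 1 (F'): F=GGGG U=WWRR R=YRYR D=OOYY L=OWOW
After move 2 (U): U=RWRW F=YRGG R=BBYR B=OWBB L=GGOW
After move 3 (U): U=RRWW F=BBGG R=OWYR B=GGBB L=YROW
After move 4 (F): F=GBGB U=RRWR R=WWWR D=YOYY L=YOOO
Query: B face = GGBB

Answer: G G B B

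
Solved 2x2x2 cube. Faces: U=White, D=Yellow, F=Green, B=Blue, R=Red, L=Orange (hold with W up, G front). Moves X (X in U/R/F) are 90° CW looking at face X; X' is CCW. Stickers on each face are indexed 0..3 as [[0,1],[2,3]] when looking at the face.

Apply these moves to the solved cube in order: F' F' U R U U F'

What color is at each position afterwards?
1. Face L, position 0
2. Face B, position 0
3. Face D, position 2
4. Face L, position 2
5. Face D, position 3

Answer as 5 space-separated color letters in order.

After move 1 (F'): F=GGGG U=WWRR R=YRYR D=OOYY L=OWOW
After move 2 (F'): F=GGGG U=WWYY R=OROR D=WWYY L=OROR
After move 3 (U): U=YWYW F=ORGG R=BBOR B=ORBB L=GGOR
After move 4 (R): R=OBRB U=YRYG F=OWGY D=WBYO B=WRWB
After move 5 (U): U=YYGR F=OBGY R=WRRB B=GGWB L=OWOR
After move 6 (U): U=GYRY F=WRGY R=GGRB B=OWWB L=OBOR
After move 7 (F'): F=RYWG U=GYGR R=BGWB D=BRYO L=OYOR
Query 1: L[0] = O
Query 2: B[0] = O
Query 3: D[2] = Y
Query 4: L[2] = O
Query 5: D[3] = O

Answer: O O Y O O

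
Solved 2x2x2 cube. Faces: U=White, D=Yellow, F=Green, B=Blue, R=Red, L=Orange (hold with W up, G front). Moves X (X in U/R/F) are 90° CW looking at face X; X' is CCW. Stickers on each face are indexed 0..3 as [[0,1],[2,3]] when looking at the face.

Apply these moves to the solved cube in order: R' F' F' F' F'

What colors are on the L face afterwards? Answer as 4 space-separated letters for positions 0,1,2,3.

After move 1 (R'): R=RRRR U=WBWB F=GWGW D=YGYG B=YBYB
After move 2 (F'): F=WWGG U=WBRR R=GRYR D=OOYG L=OBOW
After move 3 (F'): F=WGWG U=WBGY R=OROR D=BWYG L=OROR
After move 4 (F'): F=GGWW U=WBOO R=WRBR D=RRYG L=OYOG
After move 5 (F'): F=GWGW U=WBWB R=RRRR D=YGYG L=OOOO
Query: L face = OOOO

Answer: O O O O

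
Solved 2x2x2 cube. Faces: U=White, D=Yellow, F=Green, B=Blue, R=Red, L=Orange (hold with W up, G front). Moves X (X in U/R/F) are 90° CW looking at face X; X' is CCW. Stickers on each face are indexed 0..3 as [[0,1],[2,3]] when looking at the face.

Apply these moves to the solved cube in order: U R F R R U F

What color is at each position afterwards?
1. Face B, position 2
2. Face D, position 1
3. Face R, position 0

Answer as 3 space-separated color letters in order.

After move 1 (U): U=WWWW F=RRGG R=BBRR B=OOBB L=GGOO
After move 2 (R): R=RBRB U=WRWG F=RYGY D=YBYO B=WOWB
After move 3 (F): F=GRYY U=WROG R=WBGB D=RRYO L=GYOB
After move 4 (R): R=GWBB U=WROY F=GRYO D=RWYW B=GORB
After move 5 (R): R=BGBW U=WROO F=GWYW D=RRYG B=YORB
After move 6 (U): U=OWOR F=BGYW R=YOBW B=GYRB L=GWOB
After move 7 (F): F=YBWG U=OWBW R=OORW D=BYYG L=GROR
Query 1: B[2] = R
Query 2: D[1] = Y
Query 3: R[0] = O

Answer: R Y O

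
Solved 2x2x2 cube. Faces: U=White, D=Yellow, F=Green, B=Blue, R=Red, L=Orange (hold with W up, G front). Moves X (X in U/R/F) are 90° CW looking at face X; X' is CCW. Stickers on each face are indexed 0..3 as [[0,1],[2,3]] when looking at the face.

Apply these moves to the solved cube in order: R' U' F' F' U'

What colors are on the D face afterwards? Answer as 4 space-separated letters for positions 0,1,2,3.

After move 1 (R'): R=RRRR U=WBWB F=GWGW D=YGYG B=YBYB
After move 2 (U'): U=BBWW F=OOGW R=GWRR B=RRYB L=YBOO
After move 3 (F'): F=OWOG U=BBGR R=GWYR D=BOYG L=YWOW
After move 4 (F'): F=WGOO U=BBGY R=OWBR D=WWYG L=YROG
After move 5 (U'): U=BYBG F=YROO R=WGBR B=OWYB L=RROG
Query: D face = WWYG

Answer: W W Y G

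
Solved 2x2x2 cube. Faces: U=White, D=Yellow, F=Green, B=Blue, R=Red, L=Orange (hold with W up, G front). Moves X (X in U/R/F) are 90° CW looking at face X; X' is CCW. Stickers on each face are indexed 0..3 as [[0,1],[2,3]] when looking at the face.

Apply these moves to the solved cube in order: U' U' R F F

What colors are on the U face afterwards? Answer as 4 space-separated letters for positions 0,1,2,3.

After move 1 (U'): U=WWWW F=OOGG R=GGRR B=RRBB L=BBOO
After move 2 (U'): U=WWWW F=BBGG R=OORR B=GGBB L=RROO
After move 3 (R): R=RORO U=WBWG F=BYGY D=YBYG B=WGWB
After move 4 (F): F=GBYY U=WBOR R=WOGO D=RRYG L=RYOB
After move 5 (F): F=YGYB U=WBBY R=OORO D=GWYG L=RROR
Query: U face = WBBY

Answer: W B B Y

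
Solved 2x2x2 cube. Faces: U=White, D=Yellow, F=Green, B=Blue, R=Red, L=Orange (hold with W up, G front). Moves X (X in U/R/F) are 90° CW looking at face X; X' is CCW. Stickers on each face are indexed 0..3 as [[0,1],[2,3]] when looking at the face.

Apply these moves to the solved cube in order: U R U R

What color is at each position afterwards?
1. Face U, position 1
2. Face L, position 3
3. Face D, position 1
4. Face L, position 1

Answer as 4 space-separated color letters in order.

Answer: B O W Y

Derivation:
After move 1 (U): U=WWWW F=RRGG R=BBRR B=OOBB L=GGOO
After move 2 (R): R=RBRB U=WRWG F=RYGY D=YBYO B=WOWB
After move 3 (U): U=WWGR F=RBGY R=WORB B=GGWB L=RYOO
After move 4 (R): R=RWBO U=WBGY F=RBGO D=YWYG B=RGWB
Query 1: U[1] = B
Query 2: L[3] = O
Query 3: D[1] = W
Query 4: L[1] = Y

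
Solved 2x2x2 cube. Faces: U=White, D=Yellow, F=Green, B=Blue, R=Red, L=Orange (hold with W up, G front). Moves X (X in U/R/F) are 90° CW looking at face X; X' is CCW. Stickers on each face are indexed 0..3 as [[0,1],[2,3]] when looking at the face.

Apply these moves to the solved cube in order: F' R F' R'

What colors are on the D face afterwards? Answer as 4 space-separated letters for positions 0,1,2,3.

Answer: W Y Y G

Derivation:
After move 1 (F'): F=GGGG U=WWRR R=YRYR D=OOYY L=OWOW
After move 2 (R): R=YYRR U=WGRG F=GOGY D=OBYB B=RBWB
After move 3 (F'): F=OYGG U=WGYR R=BYOR D=WWYB L=OGOR
After move 4 (R'): R=YRBO U=WWYR F=OGGR D=WYYG B=BBWB
Query: D face = WYYG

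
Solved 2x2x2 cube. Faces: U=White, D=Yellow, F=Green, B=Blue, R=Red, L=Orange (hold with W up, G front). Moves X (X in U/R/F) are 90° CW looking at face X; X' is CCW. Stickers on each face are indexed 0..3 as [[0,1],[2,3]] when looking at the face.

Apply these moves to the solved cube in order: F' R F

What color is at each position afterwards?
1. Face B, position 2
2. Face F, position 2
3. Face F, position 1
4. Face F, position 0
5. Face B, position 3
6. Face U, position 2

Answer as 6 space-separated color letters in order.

Answer: W Y G G B W

Derivation:
After move 1 (F'): F=GGGG U=WWRR R=YRYR D=OOYY L=OWOW
After move 2 (R): R=YYRR U=WGRG F=GOGY D=OBYB B=RBWB
After move 3 (F): F=GGYO U=WGWW R=RYGR D=RYYB L=OOOB
Query 1: B[2] = W
Query 2: F[2] = Y
Query 3: F[1] = G
Query 4: F[0] = G
Query 5: B[3] = B
Query 6: U[2] = W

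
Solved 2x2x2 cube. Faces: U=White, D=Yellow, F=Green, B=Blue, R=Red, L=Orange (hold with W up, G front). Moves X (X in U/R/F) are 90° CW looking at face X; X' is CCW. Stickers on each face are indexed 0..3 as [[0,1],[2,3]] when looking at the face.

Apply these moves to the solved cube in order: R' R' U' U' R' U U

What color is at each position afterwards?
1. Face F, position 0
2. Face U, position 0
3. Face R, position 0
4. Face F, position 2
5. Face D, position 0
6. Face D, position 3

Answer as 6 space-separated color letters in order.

After move 1 (R'): R=RRRR U=WBWB F=GWGW D=YGYG B=YBYB
After move 2 (R'): R=RRRR U=WYWY F=GBGB D=YWYW B=GBGB
After move 3 (U'): U=YYWW F=OOGB R=GBRR B=RRGB L=GBOO
After move 4 (U'): U=YWYW F=GBGB R=OORR B=GBGB L=RROO
After move 5 (R'): R=OROR U=YGYG F=GWGW D=YBYB B=WBWB
After move 6 (U): U=YYGG F=ORGW R=WBOR B=RRWB L=GWOO
After move 7 (U): U=GYGY F=WBGW R=RROR B=GWWB L=OROO
Query 1: F[0] = W
Query 2: U[0] = G
Query 3: R[0] = R
Query 4: F[2] = G
Query 5: D[0] = Y
Query 6: D[3] = B

Answer: W G R G Y B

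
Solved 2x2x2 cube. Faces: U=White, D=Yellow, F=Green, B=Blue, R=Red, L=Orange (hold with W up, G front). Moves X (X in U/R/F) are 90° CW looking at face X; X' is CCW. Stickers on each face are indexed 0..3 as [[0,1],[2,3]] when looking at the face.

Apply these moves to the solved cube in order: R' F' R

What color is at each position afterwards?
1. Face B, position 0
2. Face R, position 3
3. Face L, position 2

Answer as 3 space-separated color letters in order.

After move 1 (R'): R=RRRR U=WBWB F=GWGW D=YGYG B=YBYB
After move 2 (F'): F=WWGG U=WBRR R=GRYR D=OOYG L=OBOW
After move 3 (R): R=YGRR U=WWRG F=WOGG D=OYYY B=RBBB
Query 1: B[0] = R
Query 2: R[3] = R
Query 3: L[2] = O

Answer: R R O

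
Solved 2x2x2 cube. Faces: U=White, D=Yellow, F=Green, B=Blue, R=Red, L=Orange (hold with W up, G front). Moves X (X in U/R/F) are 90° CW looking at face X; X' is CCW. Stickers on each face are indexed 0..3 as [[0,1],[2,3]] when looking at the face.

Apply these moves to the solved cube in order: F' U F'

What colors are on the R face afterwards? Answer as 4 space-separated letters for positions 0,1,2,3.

Answer: O B O R

Derivation:
After move 1 (F'): F=GGGG U=WWRR R=YRYR D=OOYY L=OWOW
After move 2 (U): U=RWRW F=YRGG R=BBYR B=OWBB L=GGOW
After move 3 (F'): F=RGYG U=RWBY R=OBOR D=GWYY L=GWOR
Query: R face = OBOR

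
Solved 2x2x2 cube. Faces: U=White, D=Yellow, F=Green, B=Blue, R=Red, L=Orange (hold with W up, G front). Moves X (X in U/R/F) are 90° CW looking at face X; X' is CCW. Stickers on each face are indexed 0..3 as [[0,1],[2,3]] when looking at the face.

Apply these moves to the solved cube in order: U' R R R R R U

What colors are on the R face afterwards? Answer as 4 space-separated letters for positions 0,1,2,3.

Answer: W R R G

Derivation:
After move 1 (U'): U=WWWW F=OOGG R=GGRR B=RRBB L=BBOO
After move 2 (R): R=RGRG U=WOWG F=OYGY D=YBYR B=WRWB
After move 3 (R): R=RRGG U=WYWY F=OBGR D=YWYW B=GROB
After move 4 (R): R=GRGR U=WBWR F=OWGW D=YOYG B=YRYB
After move 5 (R): R=GGRR U=WWWW F=OOGG D=YYYY B=RRBB
After move 6 (R): R=RGRG U=WOWG F=OYGY D=YBYR B=WRWB
After move 7 (U): U=WWGO F=RGGY R=WRRG B=BBWB L=OYOO
Query: R face = WRRG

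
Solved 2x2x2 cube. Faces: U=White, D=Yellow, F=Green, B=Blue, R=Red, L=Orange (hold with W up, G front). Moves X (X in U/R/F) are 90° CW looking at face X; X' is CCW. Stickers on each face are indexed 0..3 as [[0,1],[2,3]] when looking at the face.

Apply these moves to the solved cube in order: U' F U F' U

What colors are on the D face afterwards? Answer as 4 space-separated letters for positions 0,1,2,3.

Answer: O Y Y Y

Derivation:
After move 1 (U'): U=WWWW F=OOGG R=GGRR B=RRBB L=BBOO
After move 2 (F): F=GOGO U=WWOB R=WGWR D=RGYY L=BYOY
After move 3 (U): U=OWBW F=WGGO R=RRWR B=BYBB L=GOOY
After move 4 (F'): F=GOWG U=OWRW R=GRRR D=OYYY L=GWOB
After move 5 (U): U=ROWW F=GRWG R=BYRR B=GWBB L=GOOB
Query: D face = OYYY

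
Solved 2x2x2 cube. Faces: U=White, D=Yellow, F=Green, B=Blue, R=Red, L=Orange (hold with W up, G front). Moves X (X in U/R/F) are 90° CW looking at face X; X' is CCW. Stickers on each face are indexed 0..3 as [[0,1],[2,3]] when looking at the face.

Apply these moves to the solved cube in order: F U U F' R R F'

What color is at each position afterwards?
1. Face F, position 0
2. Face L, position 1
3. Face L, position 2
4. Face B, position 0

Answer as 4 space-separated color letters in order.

After move 1 (F): F=GGGG U=WWOO R=WRWR D=RRYY L=OYOY
After move 2 (U): U=OWOW F=WRGG R=BBWR B=OYBB L=GGOY
After move 3 (U): U=OOWW F=BBGG R=OYWR B=GGBB L=WROY
After move 4 (F'): F=BGBG U=OOOW R=RYRR D=RYYY L=WWOW
After move 5 (R): R=RRRY U=OGOG F=BYBY D=RBYG B=WGOB
After move 6 (R): R=RRYR U=OYOY F=BBBG D=ROYW B=GGGB
After move 7 (F'): F=BGBB U=OYRY R=ORRR D=WWYW L=WYOO
Query 1: F[0] = B
Query 2: L[1] = Y
Query 3: L[2] = O
Query 4: B[0] = G

Answer: B Y O G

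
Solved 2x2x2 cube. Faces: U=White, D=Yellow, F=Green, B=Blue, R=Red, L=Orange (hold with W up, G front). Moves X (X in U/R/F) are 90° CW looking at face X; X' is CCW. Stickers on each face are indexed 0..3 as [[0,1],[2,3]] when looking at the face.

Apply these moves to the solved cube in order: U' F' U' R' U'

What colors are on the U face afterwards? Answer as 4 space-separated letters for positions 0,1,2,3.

Answer: B Y W W

Derivation:
After move 1 (U'): U=WWWW F=OOGG R=GGRR B=RRBB L=BBOO
After move 2 (F'): F=OGOG U=WWGR R=YGYR D=BOYY L=BWOW
After move 3 (U'): U=WRWG F=BWOG R=OGYR B=YGBB L=RROW
After move 4 (R'): R=GROY U=WBWY F=BROG D=BWYG B=YGOB
After move 5 (U'): U=BYWW F=RROG R=BROY B=GROB L=YGOW
Query: U face = BYWW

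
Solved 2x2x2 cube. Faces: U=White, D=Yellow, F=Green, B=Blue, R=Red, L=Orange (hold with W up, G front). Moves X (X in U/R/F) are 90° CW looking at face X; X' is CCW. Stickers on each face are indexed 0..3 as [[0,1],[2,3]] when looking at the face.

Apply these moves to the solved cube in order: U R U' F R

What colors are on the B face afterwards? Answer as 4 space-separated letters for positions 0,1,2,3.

Answer: O B G B

Derivation:
After move 1 (U): U=WWWW F=RRGG R=BBRR B=OOBB L=GGOO
After move 2 (R): R=RBRB U=WRWG F=RYGY D=YBYO B=WOWB
After move 3 (U'): U=RGWW F=GGGY R=RYRB B=RBWB L=WOOO
After move 4 (F): F=GGYG U=RGOO R=WYWB D=RRYO L=WYOB
After move 5 (R): R=WWBY U=RGOG F=GRYO D=RWYR B=OBGB
Query: B face = OBGB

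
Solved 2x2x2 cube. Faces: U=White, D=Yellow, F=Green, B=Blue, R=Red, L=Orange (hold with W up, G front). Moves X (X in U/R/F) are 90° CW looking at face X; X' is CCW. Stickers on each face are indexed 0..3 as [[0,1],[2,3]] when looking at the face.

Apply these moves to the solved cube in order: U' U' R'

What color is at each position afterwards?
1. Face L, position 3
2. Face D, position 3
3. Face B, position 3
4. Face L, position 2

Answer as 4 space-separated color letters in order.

Answer: O G B O

Derivation:
After move 1 (U'): U=WWWW F=OOGG R=GGRR B=RRBB L=BBOO
After move 2 (U'): U=WWWW F=BBGG R=OORR B=GGBB L=RROO
After move 3 (R'): R=OROR U=WBWG F=BWGW D=YBYG B=YGYB
Query 1: L[3] = O
Query 2: D[3] = G
Query 3: B[3] = B
Query 4: L[2] = O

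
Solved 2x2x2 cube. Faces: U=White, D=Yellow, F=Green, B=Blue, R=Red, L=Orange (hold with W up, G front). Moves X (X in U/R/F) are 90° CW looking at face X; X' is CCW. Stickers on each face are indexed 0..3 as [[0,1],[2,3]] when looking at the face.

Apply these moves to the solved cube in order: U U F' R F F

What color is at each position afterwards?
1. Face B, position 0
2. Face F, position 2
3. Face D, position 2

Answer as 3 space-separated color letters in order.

Answer: R O Y

Derivation:
After move 1 (U): U=WWWW F=RRGG R=BBRR B=OOBB L=GGOO
After move 2 (U): U=WWWW F=BBGG R=OORR B=GGBB L=RROO
After move 3 (F'): F=BGBG U=WWOR R=YOYR D=ROYY L=RWOW
After move 4 (R): R=YYRO U=WGOG F=BOBY D=RBYG B=RGWB
After move 5 (F): F=BBYO U=WGWW R=OYGO D=RYYG L=RROB
After move 6 (F): F=YBOB U=WGBR R=WYWO D=GOYG L=RROY
Query 1: B[0] = R
Query 2: F[2] = O
Query 3: D[2] = Y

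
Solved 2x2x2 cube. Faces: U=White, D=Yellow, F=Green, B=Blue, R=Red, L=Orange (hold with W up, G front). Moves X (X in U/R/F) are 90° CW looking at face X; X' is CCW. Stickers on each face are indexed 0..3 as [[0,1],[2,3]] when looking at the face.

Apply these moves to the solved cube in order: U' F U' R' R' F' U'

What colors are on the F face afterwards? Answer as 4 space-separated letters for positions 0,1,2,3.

After move 1 (U'): U=WWWW F=OOGG R=GGRR B=RRBB L=BBOO
After move 2 (F): F=GOGO U=WWOB R=WGWR D=RGYY L=BYOY
After move 3 (U'): U=WBWO F=BYGO R=GOWR B=WGBB L=RROY
After move 4 (R'): R=ORGW U=WBWW F=BBGO D=RYYO B=YGGB
After move 5 (R'): R=RWOG U=WGWY F=BBGW D=RBYO B=OGYB
After move 6 (F'): F=BWBG U=WGRO R=BWRG D=RYYO L=RYOW
After move 7 (U'): U=GOWR F=RYBG R=BWRG B=BWYB L=OGOW
Query: F face = RYBG

Answer: R Y B G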